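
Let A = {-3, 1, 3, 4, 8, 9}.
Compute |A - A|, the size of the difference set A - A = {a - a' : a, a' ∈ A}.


A - A = {a - a' : a, a' ∈ A}; |A| = 6.
Bounds: 2|A|-1 ≤ |A - A| ≤ |A|² - |A| + 1, i.e. 11 ≤ |A - A| ≤ 31.
Note: 0 ∈ A - A always (from a - a). The set is symmetric: if d ∈ A - A then -d ∈ A - A.
Enumerate nonzero differences d = a - a' with a > a' (then include -d):
Positive differences: {1, 2, 3, 4, 5, 6, 7, 8, 11, 12}
Full difference set: {0} ∪ (positive diffs) ∪ (negative diffs).
|A - A| = 1 + 2·10 = 21 (matches direct enumeration: 21).

|A - A| = 21


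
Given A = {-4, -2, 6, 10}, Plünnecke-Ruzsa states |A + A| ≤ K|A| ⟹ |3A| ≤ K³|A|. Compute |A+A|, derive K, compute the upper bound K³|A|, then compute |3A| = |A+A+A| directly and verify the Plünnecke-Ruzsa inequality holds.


|A| = 4.
Step 1: Compute A + A by enumerating all 16 pairs.
A + A = {-8, -6, -4, 2, 4, 6, 8, 12, 16, 20}, so |A + A| = 10.
Step 2: Doubling constant K = |A + A|/|A| = 10/4 = 10/4 ≈ 2.5000.
Step 3: Plünnecke-Ruzsa gives |3A| ≤ K³·|A| = (2.5000)³ · 4 ≈ 62.5000.
Step 4: Compute 3A = A + A + A directly by enumerating all triples (a,b,c) ∈ A³; |3A| = 18.
Step 5: Check 18 ≤ 62.5000? Yes ✓.

K = 10/4, Plünnecke-Ruzsa bound K³|A| ≈ 62.5000, |3A| = 18, inequality holds.


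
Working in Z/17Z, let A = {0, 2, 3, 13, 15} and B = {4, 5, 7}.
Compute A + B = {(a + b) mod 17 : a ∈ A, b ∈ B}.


Work in Z/17Z: reduce every sum a + b modulo 17.
Enumerate all 15 pairs:
a = 0: 0+4=4, 0+5=5, 0+7=7
a = 2: 2+4=6, 2+5=7, 2+7=9
a = 3: 3+4=7, 3+5=8, 3+7=10
a = 13: 13+4=0, 13+5=1, 13+7=3
a = 15: 15+4=2, 15+5=3, 15+7=5
Distinct residues collected: {0, 1, 2, 3, 4, 5, 6, 7, 8, 9, 10}
|A + B| = 11 (out of 17 total residues).

A + B = {0, 1, 2, 3, 4, 5, 6, 7, 8, 9, 10}


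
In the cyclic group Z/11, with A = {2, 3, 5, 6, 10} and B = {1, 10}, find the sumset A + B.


Work in Z/11Z: reduce every sum a + b modulo 11.
Enumerate all 10 pairs:
a = 2: 2+1=3, 2+10=1
a = 3: 3+1=4, 3+10=2
a = 5: 5+1=6, 5+10=4
a = 6: 6+1=7, 6+10=5
a = 10: 10+1=0, 10+10=9
Distinct residues collected: {0, 1, 2, 3, 4, 5, 6, 7, 9}
|A + B| = 9 (out of 11 total residues).

A + B = {0, 1, 2, 3, 4, 5, 6, 7, 9}


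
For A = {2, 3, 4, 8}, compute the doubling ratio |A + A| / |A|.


|A| = 4.
Compute A + A by enumerating all 16 pairs.
A + A = {4, 5, 6, 7, 8, 10, 11, 12, 16}, so |A + A| = 9.
K = |A + A| / |A| = 9/4 (already in lowest terms) ≈ 2.2500.
Reference: AP of size 4 gives K = 7/4 ≈ 1.7500; a fully generic set of size 4 gives K ≈ 2.5000.

|A| = 4, |A + A| = 9, K = 9/4.


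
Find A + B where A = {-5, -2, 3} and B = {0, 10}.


A + B = {a + b : a ∈ A, b ∈ B}.
Enumerate all |A|·|B| = 3·2 = 6 pairs (a, b) and collect distinct sums.
a = -5: -5+0=-5, -5+10=5
a = -2: -2+0=-2, -2+10=8
a = 3: 3+0=3, 3+10=13
Collecting distinct sums: A + B = {-5, -2, 3, 5, 8, 13}
|A + B| = 6

A + B = {-5, -2, 3, 5, 8, 13}


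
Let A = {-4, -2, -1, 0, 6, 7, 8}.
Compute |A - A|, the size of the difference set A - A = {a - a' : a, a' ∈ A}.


A - A = {a - a' : a, a' ∈ A}; |A| = 7.
Bounds: 2|A|-1 ≤ |A - A| ≤ |A|² - |A| + 1, i.e. 13 ≤ |A - A| ≤ 43.
Note: 0 ∈ A - A always (from a - a). The set is symmetric: if d ∈ A - A then -d ∈ A - A.
Enumerate nonzero differences d = a - a' with a > a' (then include -d):
Positive differences: {1, 2, 3, 4, 6, 7, 8, 9, 10, 11, 12}
Full difference set: {0} ∪ (positive diffs) ∪ (negative diffs).
|A - A| = 1 + 2·11 = 23 (matches direct enumeration: 23).

|A - A| = 23


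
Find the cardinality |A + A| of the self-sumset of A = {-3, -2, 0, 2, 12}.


A + A = {a + a' : a, a' ∈ A}; |A| = 5.
General bounds: 2|A| - 1 ≤ |A + A| ≤ |A|(|A|+1)/2, i.e. 9 ≤ |A + A| ≤ 15.
Lower bound 2|A|-1 is attained iff A is an arithmetic progression.
Enumerate sums a + a' for a ≤ a' (symmetric, so this suffices):
a = -3: -3+-3=-6, -3+-2=-5, -3+0=-3, -3+2=-1, -3+12=9
a = -2: -2+-2=-4, -2+0=-2, -2+2=0, -2+12=10
a = 0: 0+0=0, 0+2=2, 0+12=12
a = 2: 2+2=4, 2+12=14
a = 12: 12+12=24
Distinct sums: {-6, -5, -4, -3, -2, -1, 0, 2, 4, 9, 10, 12, 14, 24}
|A + A| = 14

|A + A| = 14


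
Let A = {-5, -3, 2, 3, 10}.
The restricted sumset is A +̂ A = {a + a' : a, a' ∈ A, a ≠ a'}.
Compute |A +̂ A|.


Restricted sumset: A +̂ A = {a + a' : a ∈ A, a' ∈ A, a ≠ a'}.
Equivalently, take A + A and drop any sum 2a that is achievable ONLY as a + a for a ∈ A (i.e. sums representable only with equal summands).
Enumerate pairs (a, a') with a < a' (symmetric, so each unordered pair gives one sum; this covers all a ≠ a'):
  -5 + -3 = -8
  -5 + 2 = -3
  -5 + 3 = -2
  -5 + 10 = 5
  -3 + 2 = -1
  -3 + 3 = 0
  -3 + 10 = 7
  2 + 3 = 5
  2 + 10 = 12
  3 + 10 = 13
Collected distinct sums: {-8, -3, -2, -1, 0, 5, 7, 12, 13}
|A +̂ A| = 9
(Reference bound: |A +̂ A| ≥ 2|A| - 3 for |A| ≥ 2, with |A| = 5 giving ≥ 7.)

|A +̂ A| = 9


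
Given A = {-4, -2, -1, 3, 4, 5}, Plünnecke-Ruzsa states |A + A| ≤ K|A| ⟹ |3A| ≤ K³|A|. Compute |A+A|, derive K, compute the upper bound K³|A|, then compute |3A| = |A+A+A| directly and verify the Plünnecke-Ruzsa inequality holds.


|A| = 6.
Step 1: Compute A + A by enumerating all 36 pairs.
A + A = {-8, -6, -5, -4, -3, -2, -1, 0, 1, 2, 3, 4, 6, 7, 8, 9, 10}, so |A + A| = 17.
Step 2: Doubling constant K = |A + A|/|A| = 17/6 = 17/6 ≈ 2.8333.
Step 3: Plünnecke-Ruzsa gives |3A| ≤ K³·|A| = (2.8333)³ · 6 ≈ 136.4722.
Step 4: Compute 3A = A + A + A directly by enumerating all triples (a,b,c) ∈ A³; |3A| = 27.
Step 5: Check 27 ≤ 136.4722? Yes ✓.

K = 17/6, Plünnecke-Ruzsa bound K³|A| ≈ 136.4722, |3A| = 27, inequality holds.


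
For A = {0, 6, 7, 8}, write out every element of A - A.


A - A = {a - a' : a, a' ∈ A}.
Compute a - a' for each ordered pair (a, a'):
a = 0: 0-0=0, 0-6=-6, 0-7=-7, 0-8=-8
a = 6: 6-0=6, 6-6=0, 6-7=-1, 6-8=-2
a = 7: 7-0=7, 7-6=1, 7-7=0, 7-8=-1
a = 8: 8-0=8, 8-6=2, 8-7=1, 8-8=0
Collecting distinct values (and noting 0 appears from a-a):
A - A = {-8, -7, -6, -2, -1, 0, 1, 2, 6, 7, 8}
|A - A| = 11

A - A = {-8, -7, -6, -2, -1, 0, 1, 2, 6, 7, 8}


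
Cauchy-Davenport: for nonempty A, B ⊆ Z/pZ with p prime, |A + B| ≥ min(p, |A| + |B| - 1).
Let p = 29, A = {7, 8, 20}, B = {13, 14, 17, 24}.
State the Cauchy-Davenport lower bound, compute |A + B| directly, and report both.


Cauchy-Davenport: |A + B| ≥ min(p, |A| + |B| - 1) for A, B nonempty in Z/pZ.
|A| = 3, |B| = 4, p = 29.
CD lower bound = min(29, 3 + 4 - 1) = min(29, 6) = 6.
Compute A + B mod 29 directly:
a = 7: 7+13=20, 7+14=21, 7+17=24, 7+24=2
a = 8: 8+13=21, 8+14=22, 8+17=25, 8+24=3
a = 20: 20+13=4, 20+14=5, 20+17=8, 20+24=15
A + B = {2, 3, 4, 5, 8, 15, 20, 21, 22, 24, 25}, so |A + B| = 11.
Verify: 11 ≥ 6? Yes ✓.

CD lower bound = 6, actual |A + B| = 11.


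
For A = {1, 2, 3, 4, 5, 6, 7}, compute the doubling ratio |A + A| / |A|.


|A| = 7.
Compute A + A by enumerating all 49 pairs.
A + A = {2, 3, 4, 5, 6, 7, 8, 9, 10, 11, 12, 13, 14}, so |A + A| = 13.
K = |A + A| / |A| = 13/7 (already in lowest terms) ≈ 1.8571.
Reference: AP of size 7 gives K = 13/7 ≈ 1.8571; a fully generic set of size 7 gives K ≈ 4.0000.

|A| = 7, |A + A| = 13, K = 13/7.


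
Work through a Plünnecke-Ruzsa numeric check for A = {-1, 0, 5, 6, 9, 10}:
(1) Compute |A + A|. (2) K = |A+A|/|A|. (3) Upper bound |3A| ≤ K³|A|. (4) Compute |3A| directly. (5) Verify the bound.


|A| = 6.
Step 1: Compute A + A by enumerating all 36 pairs.
A + A = {-2, -1, 0, 4, 5, 6, 8, 9, 10, 11, 12, 14, 15, 16, 18, 19, 20}, so |A + A| = 17.
Step 2: Doubling constant K = |A + A|/|A| = 17/6 = 17/6 ≈ 2.8333.
Step 3: Plünnecke-Ruzsa gives |3A| ≤ K³·|A| = (2.8333)³ · 6 ≈ 136.4722.
Step 4: Compute 3A = A + A + A directly by enumerating all triples (a,b,c) ∈ A³; |3A| = 32.
Step 5: Check 32 ≤ 136.4722? Yes ✓.

K = 17/6, Plünnecke-Ruzsa bound K³|A| ≈ 136.4722, |3A| = 32, inequality holds.


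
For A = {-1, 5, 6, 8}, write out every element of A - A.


A - A = {a - a' : a, a' ∈ A}.
Compute a - a' for each ordered pair (a, a'):
a = -1: -1--1=0, -1-5=-6, -1-6=-7, -1-8=-9
a = 5: 5--1=6, 5-5=0, 5-6=-1, 5-8=-3
a = 6: 6--1=7, 6-5=1, 6-6=0, 6-8=-2
a = 8: 8--1=9, 8-5=3, 8-6=2, 8-8=0
Collecting distinct values (and noting 0 appears from a-a):
A - A = {-9, -7, -6, -3, -2, -1, 0, 1, 2, 3, 6, 7, 9}
|A - A| = 13

A - A = {-9, -7, -6, -3, -2, -1, 0, 1, 2, 3, 6, 7, 9}


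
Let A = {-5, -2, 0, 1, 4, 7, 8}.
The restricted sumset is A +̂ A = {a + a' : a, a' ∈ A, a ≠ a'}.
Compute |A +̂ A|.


Restricted sumset: A +̂ A = {a + a' : a ∈ A, a' ∈ A, a ≠ a'}.
Equivalently, take A + A and drop any sum 2a that is achievable ONLY as a + a for a ∈ A (i.e. sums representable only with equal summands).
Enumerate pairs (a, a') with a < a' (symmetric, so each unordered pair gives one sum; this covers all a ≠ a'):
  -5 + -2 = -7
  -5 + 0 = -5
  -5 + 1 = -4
  -5 + 4 = -1
  -5 + 7 = 2
  -5 + 8 = 3
  -2 + 0 = -2
  -2 + 1 = -1
  -2 + 4 = 2
  -2 + 7 = 5
  -2 + 8 = 6
  0 + 1 = 1
  0 + 4 = 4
  0 + 7 = 7
  0 + 8 = 8
  1 + 4 = 5
  1 + 7 = 8
  1 + 8 = 9
  4 + 7 = 11
  4 + 8 = 12
  7 + 8 = 15
Collected distinct sums: {-7, -5, -4, -2, -1, 1, 2, 3, 4, 5, 6, 7, 8, 9, 11, 12, 15}
|A +̂ A| = 17
(Reference bound: |A +̂ A| ≥ 2|A| - 3 for |A| ≥ 2, with |A| = 7 giving ≥ 11.)

|A +̂ A| = 17


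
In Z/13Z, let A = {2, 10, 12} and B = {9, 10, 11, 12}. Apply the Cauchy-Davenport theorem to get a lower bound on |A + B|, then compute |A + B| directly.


Cauchy-Davenport: |A + B| ≥ min(p, |A| + |B| - 1) for A, B nonempty in Z/pZ.
|A| = 3, |B| = 4, p = 13.
CD lower bound = min(13, 3 + 4 - 1) = min(13, 6) = 6.
Compute A + B mod 13 directly:
a = 2: 2+9=11, 2+10=12, 2+11=0, 2+12=1
a = 10: 10+9=6, 10+10=7, 10+11=8, 10+12=9
a = 12: 12+9=8, 12+10=9, 12+11=10, 12+12=11
A + B = {0, 1, 6, 7, 8, 9, 10, 11, 12}, so |A + B| = 9.
Verify: 9 ≥ 6? Yes ✓.

CD lower bound = 6, actual |A + B| = 9.


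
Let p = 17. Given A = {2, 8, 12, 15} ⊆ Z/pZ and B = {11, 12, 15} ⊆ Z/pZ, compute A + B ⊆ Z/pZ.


Work in Z/17Z: reduce every sum a + b modulo 17.
Enumerate all 12 pairs:
a = 2: 2+11=13, 2+12=14, 2+15=0
a = 8: 8+11=2, 8+12=3, 8+15=6
a = 12: 12+11=6, 12+12=7, 12+15=10
a = 15: 15+11=9, 15+12=10, 15+15=13
Distinct residues collected: {0, 2, 3, 6, 7, 9, 10, 13, 14}
|A + B| = 9 (out of 17 total residues).

A + B = {0, 2, 3, 6, 7, 9, 10, 13, 14}


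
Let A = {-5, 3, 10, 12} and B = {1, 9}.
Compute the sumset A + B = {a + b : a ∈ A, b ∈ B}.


A + B = {a + b : a ∈ A, b ∈ B}.
Enumerate all |A|·|B| = 4·2 = 8 pairs (a, b) and collect distinct sums.
a = -5: -5+1=-4, -5+9=4
a = 3: 3+1=4, 3+9=12
a = 10: 10+1=11, 10+9=19
a = 12: 12+1=13, 12+9=21
Collecting distinct sums: A + B = {-4, 4, 11, 12, 13, 19, 21}
|A + B| = 7

A + B = {-4, 4, 11, 12, 13, 19, 21}


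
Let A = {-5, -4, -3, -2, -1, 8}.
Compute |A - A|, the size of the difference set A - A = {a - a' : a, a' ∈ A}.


A - A = {a - a' : a, a' ∈ A}; |A| = 6.
Bounds: 2|A|-1 ≤ |A - A| ≤ |A|² - |A| + 1, i.e. 11 ≤ |A - A| ≤ 31.
Note: 0 ∈ A - A always (from a - a). The set is symmetric: if d ∈ A - A then -d ∈ A - A.
Enumerate nonzero differences d = a - a' with a > a' (then include -d):
Positive differences: {1, 2, 3, 4, 9, 10, 11, 12, 13}
Full difference set: {0} ∪ (positive diffs) ∪ (negative diffs).
|A - A| = 1 + 2·9 = 19 (matches direct enumeration: 19).

|A - A| = 19


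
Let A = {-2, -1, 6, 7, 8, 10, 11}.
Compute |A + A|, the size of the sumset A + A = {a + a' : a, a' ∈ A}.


A + A = {a + a' : a, a' ∈ A}; |A| = 7.
General bounds: 2|A| - 1 ≤ |A + A| ≤ |A|(|A|+1)/2, i.e. 13 ≤ |A + A| ≤ 28.
Lower bound 2|A|-1 is attained iff A is an arithmetic progression.
Enumerate sums a + a' for a ≤ a' (symmetric, so this suffices):
a = -2: -2+-2=-4, -2+-1=-3, -2+6=4, -2+7=5, -2+8=6, -2+10=8, -2+11=9
a = -1: -1+-1=-2, -1+6=5, -1+7=6, -1+8=7, -1+10=9, -1+11=10
a = 6: 6+6=12, 6+7=13, 6+8=14, 6+10=16, 6+11=17
a = 7: 7+7=14, 7+8=15, 7+10=17, 7+11=18
a = 8: 8+8=16, 8+10=18, 8+11=19
a = 10: 10+10=20, 10+11=21
a = 11: 11+11=22
Distinct sums: {-4, -3, -2, 4, 5, 6, 7, 8, 9, 10, 12, 13, 14, 15, 16, 17, 18, 19, 20, 21, 22}
|A + A| = 21

|A + A| = 21


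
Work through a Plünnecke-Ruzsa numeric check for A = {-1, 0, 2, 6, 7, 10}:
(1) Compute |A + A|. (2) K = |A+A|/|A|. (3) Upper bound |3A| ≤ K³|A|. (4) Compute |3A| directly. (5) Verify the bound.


|A| = 6.
Step 1: Compute A + A by enumerating all 36 pairs.
A + A = {-2, -1, 0, 1, 2, 4, 5, 6, 7, 8, 9, 10, 12, 13, 14, 16, 17, 20}, so |A + A| = 18.
Step 2: Doubling constant K = |A + A|/|A| = 18/6 = 18/6 ≈ 3.0000.
Step 3: Plünnecke-Ruzsa gives |3A| ≤ K³·|A| = (3.0000)³ · 6 ≈ 162.0000.
Step 4: Compute 3A = A + A + A directly by enumerating all triples (a,b,c) ∈ A³; |3A| = 31.
Step 5: Check 31 ≤ 162.0000? Yes ✓.

K = 18/6, Plünnecke-Ruzsa bound K³|A| ≈ 162.0000, |3A| = 31, inequality holds.


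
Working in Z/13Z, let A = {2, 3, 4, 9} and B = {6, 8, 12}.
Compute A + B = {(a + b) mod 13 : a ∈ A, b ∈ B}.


Work in Z/13Z: reduce every sum a + b modulo 13.
Enumerate all 12 pairs:
a = 2: 2+6=8, 2+8=10, 2+12=1
a = 3: 3+6=9, 3+8=11, 3+12=2
a = 4: 4+6=10, 4+8=12, 4+12=3
a = 9: 9+6=2, 9+8=4, 9+12=8
Distinct residues collected: {1, 2, 3, 4, 8, 9, 10, 11, 12}
|A + B| = 9 (out of 13 total residues).

A + B = {1, 2, 3, 4, 8, 9, 10, 11, 12}


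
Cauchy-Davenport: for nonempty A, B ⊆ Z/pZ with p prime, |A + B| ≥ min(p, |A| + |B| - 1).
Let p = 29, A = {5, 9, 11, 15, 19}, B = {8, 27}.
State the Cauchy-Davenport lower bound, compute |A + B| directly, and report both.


Cauchy-Davenport: |A + B| ≥ min(p, |A| + |B| - 1) for A, B nonempty in Z/pZ.
|A| = 5, |B| = 2, p = 29.
CD lower bound = min(29, 5 + 2 - 1) = min(29, 6) = 6.
Compute A + B mod 29 directly:
a = 5: 5+8=13, 5+27=3
a = 9: 9+8=17, 9+27=7
a = 11: 11+8=19, 11+27=9
a = 15: 15+8=23, 15+27=13
a = 19: 19+8=27, 19+27=17
A + B = {3, 7, 9, 13, 17, 19, 23, 27}, so |A + B| = 8.
Verify: 8 ≥ 6? Yes ✓.

CD lower bound = 6, actual |A + B| = 8.


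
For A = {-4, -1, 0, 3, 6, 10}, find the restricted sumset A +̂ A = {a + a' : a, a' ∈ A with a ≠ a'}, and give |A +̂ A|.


Restricted sumset: A +̂ A = {a + a' : a ∈ A, a' ∈ A, a ≠ a'}.
Equivalently, take A + A and drop any sum 2a that is achievable ONLY as a + a for a ∈ A (i.e. sums representable only with equal summands).
Enumerate pairs (a, a') with a < a' (symmetric, so each unordered pair gives one sum; this covers all a ≠ a'):
  -4 + -1 = -5
  -4 + 0 = -4
  -4 + 3 = -1
  -4 + 6 = 2
  -4 + 10 = 6
  -1 + 0 = -1
  -1 + 3 = 2
  -1 + 6 = 5
  -1 + 10 = 9
  0 + 3 = 3
  0 + 6 = 6
  0 + 10 = 10
  3 + 6 = 9
  3 + 10 = 13
  6 + 10 = 16
Collected distinct sums: {-5, -4, -1, 2, 3, 5, 6, 9, 10, 13, 16}
|A +̂ A| = 11
(Reference bound: |A +̂ A| ≥ 2|A| - 3 for |A| ≥ 2, with |A| = 6 giving ≥ 9.)

|A +̂ A| = 11


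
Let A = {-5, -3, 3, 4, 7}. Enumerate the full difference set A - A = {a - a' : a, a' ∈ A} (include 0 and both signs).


A - A = {a - a' : a, a' ∈ A}.
Compute a - a' for each ordered pair (a, a'):
a = -5: -5--5=0, -5--3=-2, -5-3=-8, -5-4=-9, -5-7=-12
a = -3: -3--5=2, -3--3=0, -3-3=-6, -3-4=-7, -3-7=-10
a = 3: 3--5=8, 3--3=6, 3-3=0, 3-4=-1, 3-7=-4
a = 4: 4--5=9, 4--3=7, 4-3=1, 4-4=0, 4-7=-3
a = 7: 7--5=12, 7--3=10, 7-3=4, 7-4=3, 7-7=0
Collecting distinct values (and noting 0 appears from a-a):
A - A = {-12, -10, -9, -8, -7, -6, -4, -3, -2, -1, 0, 1, 2, 3, 4, 6, 7, 8, 9, 10, 12}
|A - A| = 21

A - A = {-12, -10, -9, -8, -7, -6, -4, -3, -2, -1, 0, 1, 2, 3, 4, 6, 7, 8, 9, 10, 12}


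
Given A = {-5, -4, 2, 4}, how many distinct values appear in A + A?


A + A = {a + a' : a, a' ∈ A}; |A| = 4.
General bounds: 2|A| - 1 ≤ |A + A| ≤ |A|(|A|+1)/2, i.e. 7 ≤ |A + A| ≤ 10.
Lower bound 2|A|-1 is attained iff A is an arithmetic progression.
Enumerate sums a + a' for a ≤ a' (symmetric, so this suffices):
a = -5: -5+-5=-10, -5+-4=-9, -5+2=-3, -5+4=-1
a = -4: -4+-4=-8, -4+2=-2, -4+4=0
a = 2: 2+2=4, 2+4=6
a = 4: 4+4=8
Distinct sums: {-10, -9, -8, -3, -2, -1, 0, 4, 6, 8}
|A + A| = 10

|A + A| = 10


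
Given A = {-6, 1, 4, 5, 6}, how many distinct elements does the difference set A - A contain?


A - A = {a - a' : a, a' ∈ A}; |A| = 5.
Bounds: 2|A|-1 ≤ |A - A| ≤ |A|² - |A| + 1, i.e. 9 ≤ |A - A| ≤ 21.
Note: 0 ∈ A - A always (from a - a). The set is symmetric: if d ∈ A - A then -d ∈ A - A.
Enumerate nonzero differences d = a - a' with a > a' (then include -d):
Positive differences: {1, 2, 3, 4, 5, 7, 10, 11, 12}
Full difference set: {0} ∪ (positive diffs) ∪ (negative diffs).
|A - A| = 1 + 2·9 = 19 (matches direct enumeration: 19).

|A - A| = 19


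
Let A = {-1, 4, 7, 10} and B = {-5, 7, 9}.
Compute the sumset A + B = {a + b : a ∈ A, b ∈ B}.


A + B = {a + b : a ∈ A, b ∈ B}.
Enumerate all |A|·|B| = 4·3 = 12 pairs (a, b) and collect distinct sums.
a = -1: -1+-5=-6, -1+7=6, -1+9=8
a = 4: 4+-5=-1, 4+7=11, 4+9=13
a = 7: 7+-5=2, 7+7=14, 7+9=16
a = 10: 10+-5=5, 10+7=17, 10+9=19
Collecting distinct sums: A + B = {-6, -1, 2, 5, 6, 8, 11, 13, 14, 16, 17, 19}
|A + B| = 12

A + B = {-6, -1, 2, 5, 6, 8, 11, 13, 14, 16, 17, 19}


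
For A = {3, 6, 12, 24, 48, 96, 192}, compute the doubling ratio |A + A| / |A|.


|A| = 7.
Compute A + A by enumerating all 49 pairs.
A + A = {6, 9, 12, 15, 18, 24, 27, 30, 36, 48, 51, 54, 60, 72, 96, 99, 102, 108, 120, 144, 192, 195, 198, 204, 216, 240, 288, 384}, so |A + A| = 28.
K = |A + A| / |A| = 28/7 = 4/1 ≈ 4.0000.
Reference: AP of size 7 gives K = 13/7 ≈ 1.8571; a fully generic set of size 7 gives K ≈ 4.0000.

|A| = 7, |A + A| = 28, K = 28/7 = 4/1.


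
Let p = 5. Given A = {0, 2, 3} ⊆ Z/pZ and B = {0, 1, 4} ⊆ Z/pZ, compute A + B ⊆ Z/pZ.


Work in Z/5Z: reduce every sum a + b modulo 5.
Enumerate all 9 pairs:
a = 0: 0+0=0, 0+1=1, 0+4=4
a = 2: 2+0=2, 2+1=3, 2+4=1
a = 3: 3+0=3, 3+1=4, 3+4=2
Distinct residues collected: {0, 1, 2, 3, 4}
|A + B| = 5 (out of 5 total residues).

A + B = {0, 1, 2, 3, 4}


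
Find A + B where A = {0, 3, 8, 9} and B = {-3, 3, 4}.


A + B = {a + b : a ∈ A, b ∈ B}.
Enumerate all |A|·|B| = 4·3 = 12 pairs (a, b) and collect distinct sums.
a = 0: 0+-3=-3, 0+3=3, 0+4=4
a = 3: 3+-3=0, 3+3=6, 3+4=7
a = 8: 8+-3=5, 8+3=11, 8+4=12
a = 9: 9+-3=6, 9+3=12, 9+4=13
Collecting distinct sums: A + B = {-3, 0, 3, 4, 5, 6, 7, 11, 12, 13}
|A + B| = 10

A + B = {-3, 0, 3, 4, 5, 6, 7, 11, 12, 13}


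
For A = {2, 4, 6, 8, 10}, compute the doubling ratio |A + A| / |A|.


|A| = 5.
Compute A + A by enumerating all 25 pairs.
A + A = {4, 6, 8, 10, 12, 14, 16, 18, 20}, so |A + A| = 9.
K = |A + A| / |A| = 9/5 (already in lowest terms) ≈ 1.8000.
Reference: AP of size 5 gives K = 9/5 ≈ 1.8000; a fully generic set of size 5 gives K ≈ 3.0000.

|A| = 5, |A + A| = 9, K = 9/5.


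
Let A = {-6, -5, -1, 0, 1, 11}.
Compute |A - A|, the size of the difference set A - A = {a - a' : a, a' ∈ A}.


A - A = {a - a' : a, a' ∈ A}; |A| = 6.
Bounds: 2|A|-1 ≤ |A - A| ≤ |A|² - |A| + 1, i.e. 11 ≤ |A - A| ≤ 31.
Note: 0 ∈ A - A always (from a - a). The set is symmetric: if d ∈ A - A then -d ∈ A - A.
Enumerate nonzero differences d = a - a' with a > a' (then include -d):
Positive differences: {1, 2, 4, 5, 6, 7, 10, 11, 12, 16, 17}
Full difference set: {0} ∪ (positive diffs) ∪ (negative diffs).
|A - A| = 1 + 2·11 = 23 (matches direct enumeration: 23).

|A - A| = 23


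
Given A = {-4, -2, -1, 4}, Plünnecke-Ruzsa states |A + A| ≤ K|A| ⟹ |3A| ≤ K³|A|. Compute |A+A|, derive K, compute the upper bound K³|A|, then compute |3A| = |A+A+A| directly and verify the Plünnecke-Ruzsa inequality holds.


|A| = 4.
Step 1: Compute A + A by enumerating all 16 pairs.
A + A = {-8, -6, -5, -4, -3, -2, 0, 2, 3, 8}, so |A + A| = 10.
Step 2: Doubling constant K = |A + A|/|A| = 10/4 = 10/4 ≈ 2.5000.
Step 3: Plünnecke-Ruzsa gives |3A| ≤ K³·|A| = (2.5000)³ · 4 ≈ 62.5000.
Step 4: Compute 3A = A + A + A directly by enumerating all triples (a,b,c) ∈ A³; |3A| = 18.
Step 5: Check 18 ≤ 62.5000? Yes ✓.

K = 10/4, Plünnecke-Ruzsa bound K³|A| ≈ 62.5000, |3A| = 18, inequality holds.


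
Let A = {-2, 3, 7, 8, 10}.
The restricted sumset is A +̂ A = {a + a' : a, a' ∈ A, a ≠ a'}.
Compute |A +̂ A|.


Restricted sumset: A +̂ A = {a + a' : a ∈ A, a' ∈ A, a ≠ a'}.
Equivalently, take A + A and drop any sum 2a that is achievable ONLY as a + a for a ∈ A (i.e. sums representable only with equal summands).
Enumerate pairs (a, a') with a < a' (symmetric, so each unordered pair gives one sum; this covers all a ≠ a'):
  -2 + 3 = 1
  -2 + 7 = 5
  -2 + 8 = 6
  -2 + 10 = 8
  3 + 7 = 10
  3 + 8 = 11
  3 + 10 = 13
  7 + 8 = 15
  7 + 10 = 17
  8 + 10 = 18
Collected distinct sums: {1, 5, 6, 8, 10, 11, 13, 15, 17, 18}
|A +̂ A| = 10
(Reference bound: |A +̂ A| ≥ 2|A| - 3 for |A| ≥ 2, with |A| = 5 giving ≥ 7.)

|A +̂ A| = 10


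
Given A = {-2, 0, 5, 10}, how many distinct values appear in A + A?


A + A = {a + a' : a, a' ∈ A}; |A| = 4.
General bounds: 2|A| - 1 ≤ |A + A| ≤ |A|(|A|+1)/2, i.e. 7 ≤ |A + A| ≤ 10.
Lower bound 2|A|-1 is attained iff A is an arithmetic progression.
Enumerate sums a + a' for a ≤ a' (symmetric, so this suffices):
a = -2: -2+-2=-4, -2+0=-2, -2+5=3, -2+10=8
a = 0: 0+0=0, 0+5=5, 0+10=10
a = 5: 5+5=10, 5+10=15
a = 10: 10+10=20
Distinct sums: {-4, -2, 0, 3, 5, 8, 10, 15, 20}
|A + A| = 9

|A + A| = 9


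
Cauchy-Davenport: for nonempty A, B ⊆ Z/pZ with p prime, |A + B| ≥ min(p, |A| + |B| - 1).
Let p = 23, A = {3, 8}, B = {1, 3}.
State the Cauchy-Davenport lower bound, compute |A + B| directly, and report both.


Cauchy-Davenport: |A + B| ≥ min(p, |A| + |B| - 1) for A, B nonempty in Z/pZ.
|A| = 2, |B| = 2, p = 23.
CD lower bound = min(23, 2 + 2 - 1) = min(23, 3) = 3.
Compute A + B mod 23 directly:
a = 3: 3+1=4, 3+3=6
a = 8: 8+1=9, 8+3=11
A + B = {4, 6, 9, 11}, so |A + B| = 4.
Verify: 4 ≥ 3? Yes ✓.

CD lower bound = 3, actual |A + B| = 4.


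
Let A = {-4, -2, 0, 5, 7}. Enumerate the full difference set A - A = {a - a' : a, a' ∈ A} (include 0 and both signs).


A - A = {a - a' : a, a' ∈ A}.
Compute a - a' for each ordered pair (a, a'):
a = -4: -4--4=0, -4--2=-2, -4-0=-4, -4-5=-9, -4-7=-11
a = -2: -2--4=2, -2--2=0, -2-0=-2, -2-5=-7, -2-7=-9
a = 0: 0--4=4, 0--2=2, 0-0=0, 0-5=-5, 0-7=-7
a = 5: 5--4=9, 5--2=7, 5-0=5, 5-5=0, 5-7=-2
a = 7: 7--4=11, 7--2=9, 7-0=7, 7-5=2, 7-7=0
Collecting distinct values (and noting 0 appears from a-a):
A - A = {-11, -9, -7, -5, -4, -2, 0, 2, 4, 5, 7, 9, 11}
|A - A| = 13

A - A = {-11, -9, -7, -5, -4, -2, 0, 2, 4, 5, 7, 9, 11}


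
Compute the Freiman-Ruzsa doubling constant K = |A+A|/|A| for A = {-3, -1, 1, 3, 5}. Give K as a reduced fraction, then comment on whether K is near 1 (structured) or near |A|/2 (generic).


|A| = 5.
Compute A + A by enumerating all 25 pairs.
A + A = {-6, -4, -2, 0, 2, 4, 6, 8, 10}, so |A + A| = 9.
K = |A + A| / |A| = 9/5 (already in lowest terms) ≈ 1.8000.
Reference: AP of size 5 gives K = 9/5 ≈ 1.8000; a fully generic set of size 5 gives K ≈ 3.0000.

|A| = 5, |A + A| = 9, K = 9/5.


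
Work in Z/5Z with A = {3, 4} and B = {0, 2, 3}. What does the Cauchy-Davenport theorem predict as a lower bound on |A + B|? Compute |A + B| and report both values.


Cauchy-Davenport: |A + B| ≥ min(p, |A| + |B| - 1) for A, B nonempty in Z/pZ.
|A| = 2, |B| = 3, p = 5.
CD lower bound = min(5, 2 + 3 - 1) = min(5, 4) = 4.
Compute A + B mod 5 directly:
a = 3: 3+0=3, 3+2=0, 3+3=1
a = 4: 4+0=4, 4+2=1, 4+3=2
A + B = {0, 1, 2, 3, 4}, so |A + B| = 5.
Verify: 5 ≥ 4? Yes ✓.

CD lower bound = 4, actual |A + B| = 5.


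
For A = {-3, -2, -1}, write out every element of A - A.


A - A = {a - a' : a, a' ∈ A}.
Compute a - a' for each ordered pair (a, a'):
a = -3: -3--3=0, -3--2=-1, -3--1=-2
a = -2: -2--3=1, -2--2=0, -2--1=-1
a = -1: -1--3=2, -1--2=1, -1--1=0
Collecting distinct values (and noting 0 appears from a-a):
A - A = {-2, -1, 0, 1, 2}
|A - A| = 5

A - A = {-2, -1, 0, 1, 2}


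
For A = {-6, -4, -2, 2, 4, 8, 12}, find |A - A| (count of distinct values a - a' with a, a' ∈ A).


A - A = {a - a' : a, a' ∈ A}; |A| = 7.
Bounds: 2|A|-1 ≤ |A - A| ≤ |A|² - |A| + 1, i.e. 13 ≤ |A - A| ≤ 43.
Note: 0 ∈ A - A always (from a - a). The set is symmetric: if d ∈ A - A then -d ∈ A - A.
Enumerate nonzero differences d = a - a' with a > a' (then include -d):
Positive differences: {2, 4, 6, 8, 10, 12, 14, 16, 18}
Full difference set: {0} ∪ (positive diffs) ∪ (negative diffs).
|A - A| = 1 + 2·9 = 19 (matches direct enumeration: 19).

|A - A| = 19


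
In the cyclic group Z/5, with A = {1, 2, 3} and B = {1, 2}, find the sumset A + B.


Work in Z/5Z: reduce every sum a + b modulo 5.
Enumerate all 6 pairs:
a = 1: 1+1=2, 1+2=3
a = 2: 2+1=3, 2+2=4
a = 3: 3+1=4, 3+2=0
Distinct residues collected: {0, 2, 3, 4}
|A + B| = 4 (out of 5 total residues).

A + B = {0, 2, 3, 4}


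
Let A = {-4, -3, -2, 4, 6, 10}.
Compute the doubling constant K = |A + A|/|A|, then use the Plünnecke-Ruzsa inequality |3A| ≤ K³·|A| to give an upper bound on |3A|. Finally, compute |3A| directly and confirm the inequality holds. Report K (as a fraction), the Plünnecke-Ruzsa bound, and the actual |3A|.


|A| = 6.
Step 1: Compute A + A by enumerating all 36 pairs.
A + A = {-8, -7, -6, -5, -4, 0, 1, 2, 3, 4, 6, 7, 8, 10, 12, 14, 16, 20}, so |A + A| = 18.
Step 2: Doubling constant K = |A + A|/|A| = 18/6 = 18/6 ≈ 3.0000.
Step 3: Plünnecke-Ruzsa gives |3A| ≤ K³·|A| = (3.0000)³ · 6 ≈ 162.0000.
Step 4: Compute 3A = A + A + A directly by enumerating all triples (a,b,c) ∈ A³; |3A| = 34.
Step 5: Check 34 ≤ 162.0000? Yes ✓.

K = 18/6, Plünnecke-Ruzsa bound K³|A| ≈ 162.0000, |3A| = 34, inequality holds.


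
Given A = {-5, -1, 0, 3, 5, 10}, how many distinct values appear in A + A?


A + A = {a + a' : a, a' ∈ A}; |A| = 6.
General bounds: 2|A| - 1 ≤ |A + A| ≤ |A|(|A|+1)/2, i.e. 11 ≤ |A + A| ≤ 21.
Lower bound 2|A|-1 is attained iff A is an arithmetic progression.
Enumerate sums a + a' for a ≤ a' (symmetric, so this suffices):
a = -5: -5+-5=-10, -5+-1=-6, -5+0=-5, -5+3=-2, -5+5=0, -5+10=5
a = -1: -1+-1=-2, -1+0=-1, -1+3=2, -1+5=4, -1+10=9
a = 0: 0+0=0, 0+3=3, 0+5=5, 0+10=10
a = 3: 3+3=6, 3+5=8, 3+10=13
a = 5: 5+5=10, 5+10=15
a = 10: 10+10=20
Distinct sums: {-10, -6, -5, -2, -1, 0, 2, 3, 4, 5, 6, 8, 9, 10, 13, 15, 20}
|A + A| = 17

|A + A| = 17


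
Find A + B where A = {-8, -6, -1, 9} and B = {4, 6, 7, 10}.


A + B = {a + b : a ∈ A, b ∈ B}.
Enumerate all |A|·|B| = 4·4 = 16 pairs (a, b) and collect distinct sums.
a = -8: -8+4=-4, -8+6=-2, -8+7=-1, -8+10=2
a = -6: -6+4=-2, -6+6=0, -6+7=1, -6+10=4
a = -1: -1+4=3, -1+6=5, -1+7=6, -1+10=9
a = 9: 9+4=13, 9+6=15, 9+7=16, 9+10=19
Collecting distinct sums: A + B = {-4, -2, -1, 0, 1, 2, 3, 4, 5, 6, 9, 13, 15, 16, 19}
|A + B| = 15

A + B = {-4, -2, -1, 0, 1, 2, 3, 4, 5, 6, 9, 13, 15, 16, 19}


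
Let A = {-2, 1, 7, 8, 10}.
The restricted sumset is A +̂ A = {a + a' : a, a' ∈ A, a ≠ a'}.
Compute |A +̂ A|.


Restricted sumset: A +̂ A = {a + a' : a ∈ A, a' ∈ A, a ≠ a'}.
Equivalently, take A + A and drop any sum 2a that is achievable ONLY as a + a for a ∈ A (i.e. sums representable only with equal summands).
Enumerate pairs (a, a') with a < a' (symmetric, so each unordered pair gives one sum; this covers all a ≠ a'):
  -2 + 1 = -1
  -2 + 7 = 5
  -2 + 8 = 6
  -2 + 10 = 8
  1 + 7 = 8
  1 + 8 = 9
  1 + 10 = 11
  7 + 8 = 15
  7 + 10 = 17
  8 + 10 = 18
Collected distinct sums: {-1, 5, 6, 8, 9, 11, 15, 17, 18}
|A +̂ A| = 9
(Reference bound: |A +̂ A| ≥ 2|A| - 3 for |A| ≥ 2, with |A| = 5 giving ≥ 7.)

|A +̂ A| = 9


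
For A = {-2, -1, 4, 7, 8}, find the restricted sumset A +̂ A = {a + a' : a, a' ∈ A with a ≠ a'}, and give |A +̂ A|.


Restricted sumset: A +̂ A = {a + a' : a ∈ A, a' ∈ A, a ≠ a'}.
Equivalently, take A + A and drop any sum 2a that is achievable ONLY as a + a for a ∈ A (i.e. sums representable only with equal summands).
Enumerate pairs (a, a') with a < a' (symmetric, so each unordered pair gives one sum; this covers all a ≠ a'):
  -2 + -1 = -3
  -2 + 4 = 2
  -2 + 7 = 5
  -2 + 8 = 6
  -1 + 4 = 3
  -1 + 7 = 6
  -1 + 8 = 7
  4 + 7 = 11
  4 + 8 = 12
  7 + 8 = 15
Collected distinct sums: {-3, 2, 3, 5, 6, 7, 11, 12, 15}
|A +̂ A| = 9
(Reference bound: |A +̂ A| ≥ 2|A| - 3 for |A| ≥ 2, with |A| = 5 giving ≥ 7.)

|A +̂ A| = 9


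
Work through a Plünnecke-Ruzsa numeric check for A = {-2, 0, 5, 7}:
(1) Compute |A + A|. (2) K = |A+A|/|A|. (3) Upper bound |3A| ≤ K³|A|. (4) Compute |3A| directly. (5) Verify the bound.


|A| = 4.
Step 1: Compute A + A by enumerating all 16 pairs.
A + A = {-4, -2, 0, 3, 5, 7, 10, 12, 14}, so |A + A| = 9.
Step 2: Doubling constant K = |A + A|/|A| = 9/4 = 9/4 ≈ 2.2500.
Step 3: Plünnecke-Ruzsa gives |3A| ≤ K³·|A| = (2.2500)³ · 4 ≈ 45.5625.
Step 4: Compute 3A = A + A + A directly by enumerating all triples (a,b,c) ∈ A³; |3A| = 16.
Step 5: Check 16 ≤ 45.5625? Yes ✓.

K = 9/4, Plünnecke-Ruzsa bound K³|A| ≈ 45.5625, |3A| = 16, inequality holds.


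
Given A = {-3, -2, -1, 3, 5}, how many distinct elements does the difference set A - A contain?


A - A = {a - a' : a, a' ∈ A}; |A| = 5.
Bounds: 2|A|-1 ≤ |A - A| ≤ |A|² - |A| + 1, i.e. 9 ≤ |A - A| ≤ 21.
Note: 0 ∈ A - A always (from a - a). The set is symmetric: if d ∈ A - A then -d ∈ A - A.
Enumerate nonzero differences d = a - a' with a > a' (then include -d):
Positive differences: {1, 2, 4, 5, 6, 7, 8}
Full difference set: {0} ∪ (positive diffs) ∪ (negative diffs).
|A - A| = 1 + 2·7 = 15 (matches direct enumeration: 15).

|A - A| = 15


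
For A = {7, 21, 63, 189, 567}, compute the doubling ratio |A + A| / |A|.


|A| = 5.
Compute A + A by enumerating all 25 pairs.
A + A = {14, 28, 42, 70, 84, 126, 196, 210, 252, 378, 574, 588, 630, 756, 1134}, so |A + A| = 15.
K = |A + A| / |A| = 15/5 = 3/1 ≈ 3.0000.
Reference: AP of size 5 gives K = 9/5 ≈ 1.8000; a fully generic set of size 5 gives K ≈ 3.0000.

|A| = 5, |A + A| = 15, K = 15/5 = 3/1.


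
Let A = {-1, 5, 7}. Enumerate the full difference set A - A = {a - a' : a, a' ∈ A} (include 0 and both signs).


A - A = {a - a' : a, a' ∈ A}.
Compute a - a' for each ordered pair (a, a'):
a = -1: -1--1=0, -1-5=-6, -1-7=-8
a = 5: 5--1=6, 5-5=0, 5-7=-2
a = 7: 7--1=8, 7-5=2, 7-7=0
Collecting distinct values (and noting 0 appears from a-a):
A - A = {-8, -6, -2, 0, 2, 6, 8}
|A - A| = 7

A - A = {-8, -6, -2, 0, 2, 6, 8}


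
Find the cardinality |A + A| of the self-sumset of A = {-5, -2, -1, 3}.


A + A = {a + a' : a, a' ∈ A}; |A| = 4.
General bounds: 2|A| - 1 ≤ |A + A| ≤ |A|(|A|+1)/2, i.e. 7 ≤ |A + A| ≤ 10.
Lower bound 2|A|-1 is attained iff A is an arithmetic progression.
Enumerate sums a + a' for a ≤ a' (symmetric, so this suffices):
a = -5: -5+-5=-10, -5+-2=-7, -5+-1=-6, -5+3=-2
a = -2: -2+-2=-4, -2+-1=-3, -2+3=1
a = -1: -1+-1=-2, -1+3=2
a = 3: 3+3=6
Distinct sums: {-10, -7, -6, -4, -3, -2, 1, 2, 6}
|A + A| = 9

|A + A| = 9


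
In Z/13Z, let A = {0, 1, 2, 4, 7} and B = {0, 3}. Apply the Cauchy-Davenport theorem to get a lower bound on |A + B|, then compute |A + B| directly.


Cauchy-Davenport: |A + B| ≥ min(p, |A| + |B| - 1) for A, B nonempty in Z/pZ.
|A| = 5, |B| = 2, p = 13.
CD lower bound = min(13, 5 + 2 - 1) = min(13, 6) = 6.
Compute A + B mod 13 directly:
a = 0: 0+0=0, 0+3=3
a = 1: 1+0=1, 1+3=4
a = 2: 2+0=2, 2+3=5
a = 4: 4+0=4, 4+3=7
a = 7: 7+0=7, 7+3=10
A + B = {0, 1, 2, 3, 4, 5, 7, 10}, so |A + B| = 8.
Verify: 8 ≥ 6? Yes ✓.

CD lower bound = 6, actual |A + B| = 8.


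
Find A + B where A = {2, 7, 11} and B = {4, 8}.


A + B = {a + b : a ∈ A, b ∈ B}.
Enumerate all |A|·|B| = 3·2 = 6 pairs (a, b) and collect distinct sums.
a = 2: 2+4=6, 2+8=10
a = 7: 7+4=11, 7+8=15
a = 11: 11+4=15, 11+8=19
Collecting distinct sums: A + B = {6, 10, 11, 15, 19}
|A + B| = 5

A + B = {6, 10, 11, 15, 19}


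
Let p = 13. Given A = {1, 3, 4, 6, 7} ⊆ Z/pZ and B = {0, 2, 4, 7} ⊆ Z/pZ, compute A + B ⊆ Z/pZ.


Work in Z/13Z: reduce every sum a + b modulo 13.
Enumerate all 20 pairs:
a = 1: 1+0=1, 1+2=3, 1+4=5, 1+7=8
a = 3: 3+0=3, 3+2=5, 3+4=7, 3+7=10
a = 4: 4+0=4, 4+2=6, 4+4=8, 4+7=11
a = 6: 6+0=6, 6+2=8, 6+4=10, 6+7=0
a = 7: 7+0=7, 7+2=9, 7+4=11, 7+7=1
Distinct residues collected: {0, 1, 3, 4, 5, 6, 7, 8, 9, 10, 11}
|A + B| = 11 (out of 13 total residues).

A + B = {0, 1, 3, 4, 5, 6, 7, 8, 9, 10, 11}


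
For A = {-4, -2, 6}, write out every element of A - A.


A - A = {a - a' : a, a' ∈ A}.
Compute a - a' for each ordered pair (a, a'):
a = -4: -4--4=0, -4--2=-2, -4-6=-10
a = -2: -2--4=2, -2--2=0, -2-6=-8
a = 6: 6--4=10, 6--2=8, 6-6=0
Collecting distinct values (and noting 0 appears from a-a):
A - A = {-10, -8, -2, 0, 2, 8, 10}
|A - A| = 7

A - A = {-10, -8, -2, 0, 2, 8, 10}


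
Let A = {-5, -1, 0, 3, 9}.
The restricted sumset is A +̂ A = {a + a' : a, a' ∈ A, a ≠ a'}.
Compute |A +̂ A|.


Restricted sumset: A +̂ A = {a + a' : a ∈ A, a' ∈ A, a ≠ a'}.
Equivalently, take A + A and drop any sum 2a that is achievable ONLY as a + a for a ∈ A (i.e. sums representable only with equal summands).
Enumerate pairs (a, a') with a < a' (symmetric, so each unordered pair gives one sum; this covers all a ≠ a'):
  -5 + -1 = -6
  -5 + 0 = -5
  -5 + 3 = -2
  -5 + 9 = 4
  -1 + 0 = -1
  -1 + 3 = 2
  -1 + 9 = 8
  0 + 3 = 3
  0 + 9 = 9
  3 + 9 = 12
Collected distinct sums: {-6, -5, -2, -1, 2, 3, 4, 8, 9, 12}
|A +̂ A| = 10
(Reference bound: |A +̂ A| ≥ 2|A| - 3 for |A| ≥ 2, with |A| = 5 giving ≥ 7.)

|A +̂ A| = 10


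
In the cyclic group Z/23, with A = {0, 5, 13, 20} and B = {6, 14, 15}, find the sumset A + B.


Work in Z/23Z: reduce every sum a + b modulo 23.
Enumerate all 12 pairs:
a = 0: 0+6=6, 0+14=14, 0+15=15
a = 5: 5+6=11, 5+14=19, 5+15=20
a = 13: 13+6=19, 13+14=4, 13+15=5
a = 20: 20+6=3, 20+14=11, 20+15=12
Distinct residues collected: {3, 4, 5, 6, 11, 12, 14, 15, 19, 20}
|A + B| = 10 (out of 23 total residues).

A + B = {3, 4, 5, 6, 11, 12, 14, 15, 19, 20}


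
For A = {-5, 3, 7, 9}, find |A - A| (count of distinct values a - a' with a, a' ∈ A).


A - A = {a - a' : a, a' ∈ A}; |A| = 4.
Bounds: 2|A|-1 ≤ |A - A| ≤ |A|² - |A| + 1, i.e. 7 ≤ |A - A| ≤ 13.
Note: 0 ∈ A - A always (from a - a). The set is symmetric: if d ∈ A - A then -d ∈ A - A.
Enumerate nonzero differences d = a - a' with a > a' (then include -d):
Positive differences: {2, 4, 6, 8, 12, 14}
Full difference set: {0} ∪ (positive diffs) ∪ (negative diffs).
|A - A| = 1 + 2·6 = 13 (matches direct enumeration: 13).

|A - A| = 13


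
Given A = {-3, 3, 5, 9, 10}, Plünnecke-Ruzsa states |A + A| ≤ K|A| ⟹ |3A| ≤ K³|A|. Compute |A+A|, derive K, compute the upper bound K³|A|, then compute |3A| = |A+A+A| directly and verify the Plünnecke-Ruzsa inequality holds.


|A| = 5.
Step 1: Compute A + A by enumerating all 25 pairs.
A + A = {-6, 0, 2, 6, 7, 8, 10, 12, 13, 14, 15, 18, 19, 20}, so |A + A| = 14.
Step 2: Doubling constant K = |A + A|/|A| = 14/5 = 14/5 ≈ 2.8000.
Step 3: Plünnecke-Ruzsa gives |3A| ≤ K³·|A| = (2.8000)³ · 5 ≈ 109.7600.
Step 4: Compute 3A = A + A + A directly by enumerating all triples (a,b,c) ∈ A³; |3A| = 27.
Step 5: Check 27 ≤ 109.7600? Yes ✓.

K = 14/5, Plünnecke-Ruzsa bound K³|A| ≈ 109.7600, |3A| = 27, inequality holds.


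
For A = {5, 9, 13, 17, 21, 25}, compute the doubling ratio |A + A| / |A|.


|A| = 6.
Compute A + A by enumerating all 36 pairs.
A + A = {10, 14, 18, 22, 26, 30, 34, 38, 42, 46, 50}, so |A + A| = 11.
K = |A + A| / |A| = 11/6 (already in lowest terms) ≈ 1.8333.
Reference: AP of size 6 gives K = 11/6 ≈ 1.8333; a fully generic set of size 6 gives K ≈ 3.5000.

|A| = 6, |A + A| = 11, K = 11/6.


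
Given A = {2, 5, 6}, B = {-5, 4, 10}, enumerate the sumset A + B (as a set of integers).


A + B = {a + b : a ∈ A, b ∈ B}.
Enumerate all |A|·|B| = 3·3 = 9 pairs (a, b) and collect distinct sums.
a = 2: 2+-5=-3, 2+4=6, 2+10=12
a = 5: 5+-5=0, 5+4=9, 5+10=15
a = 6: 6+-5=1, 6+4=10, 6+10=16
Collecting distinct sums: A + B = {-3, 0, 1, 6, 9, 10, 12, 15, 16}
|A + B| = 9

A + B = {-3, 0, 1, 6, 9, 10, 12, 15, 16}


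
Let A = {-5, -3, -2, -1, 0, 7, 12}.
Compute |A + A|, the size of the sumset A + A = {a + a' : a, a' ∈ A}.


A + A = {a + a' : a, a' ∈ A}; |A| = 7.
General bounds: 2|A| - 1 ≤ |A + A| ≤ |A|(|A|+1)/2, i.e. 13 ≤ |A + A| ≤ 28.
Lower bound 2|A|-1 is attained iff A is an arithmetic progression.
Enumerate sums a + a' for a ≤ a' (symmetric, so this suffices):
a = -5: -5+-5=-10, -5+-3=-8, -5+-2=-7, -5+-1=-6, -5+0=-5, -5+7=2, -5+12=7
a = -3: -3+-3=-6, -3+-2=-5, -3+-1=-4, -3+0=-3, -3+7=4, -3+12=9
a = -2: -2+-2=-4, -2+-1=-3, -2+0=-2, -2+7=5, -2+12=10
a = -1: -1+-1=-2, -1+0=-1, -1+7=6, -1+12=11
a = 0: 0+0=0, 0+7=7, 0+12=12
a = 7: 7+7=14, 7+12=19
a = 12: 12+12=24
Distinct sums: {-10, -8, -7, -6, -5, -4, -3, -2, -1, 0, 2, 4, 5, 6, 7, 9, 10, 11, 12, 14, 19, 24}
|A + A| = 22

|A + A| = 22


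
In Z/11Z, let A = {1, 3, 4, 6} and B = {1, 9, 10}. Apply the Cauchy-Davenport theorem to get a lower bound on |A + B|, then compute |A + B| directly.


Cauchy-Davenport: |A + B| ≥ min(p, |A| + |B| - 1) for A, B nonempty in Z/pZ.
|A| = 4, |B| = 3, p = 11.
CD lower bound = min(11, 4 + 3 - 1) = min(11, 6) = 6.
Compute A + B mod 11 directly:
a = 1: 1+1=2, 1+9=10, 1+10=0
a = 3: 3+1=4, 3+9=1, 3+10=2
a = 4: 4+1=5, 4+9=2, 4+10=3
a = 6: 6+1=7, 6+9=4, 6+10=5
A + B = {0, 1, 2, 3, 4, 5, 7, 10}, so |A + B| = 8.
Verify: 8 ≥ 6? Yes ✓.

CD lower bound = 6, actual |A + B| = 8.


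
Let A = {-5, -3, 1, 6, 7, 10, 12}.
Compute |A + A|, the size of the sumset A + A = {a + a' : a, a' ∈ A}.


A + A = {a + a' : a, a' ∈ A}; |A| = 7.
General bounds: 2|A| - 1 ≤ |A + A| ≤ |A|(|A|+1)/2, i.e. 13 ≤ |A + A| ≤ 28.
Lower bound 2|A|-1 is attained iff A is an arithmetic progression.
Enumerate sums a + a' for a ≤ a' (symmetric, so this suffices):
a = -5: -5+-5=-10, -5+-3=-8, -5+1=-4, -5+6=1, -5+7=2, -5+10=5, -5+12=7
a = -3: -3+-3=-6, -3+1=-2, -3+6=3, -3+7=4, -3+10=7, -3+12=9
a = 1: 1+1=2, 1+6=7, 1+7=8, 1+10=11, 1+12=13
a = 6: 6+6=12, 6+7=13, 6+10=16, 6+12=18
a = 7: 7+7=14, 7+10=17, 7+12=19
a = 10: 10+10=20, 10+12=22
a = 12: 12+12=24
Distinct sums: {-10, -8, -6, -4, -2, 1, 2, 3, 4, 5, 7, 8, 9, 11, 12, 13, 14, 16, 17, 18, 19, 20, 22, 24}
|A + A| = 24

|A + A| = 24


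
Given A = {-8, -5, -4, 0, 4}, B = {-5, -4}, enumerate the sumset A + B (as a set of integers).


A + B = {a + b : a ∈ A, b ∈ B}.
Enumerate all |A|·|B| = 5·2 = 10 pairs (a, b) and collect distinct sums.
a = -8: -8+-5=-13, -8+-4=-12
a = -5: -5+-5=-10, -5+-4=-9
a = -4: -4+-5=-9, -4+-4=-8
a = 0: 0+-5=-5, 0+-4=-4
a = 4: 4+-5=-1, 4+-4=0
Collecting distinct sums: A + B = {-13, -12, -10, -9, -8, -5, -4, -1, 0}
|A + B| = 9

A + B = {-13, -12, -10, -9, -8, -5, -4, -1, 0}


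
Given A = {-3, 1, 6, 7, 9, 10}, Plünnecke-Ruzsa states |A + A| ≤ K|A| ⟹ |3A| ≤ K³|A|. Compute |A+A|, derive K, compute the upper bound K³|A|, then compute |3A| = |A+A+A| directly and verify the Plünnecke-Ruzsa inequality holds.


|A| = 6.
Step 1: Compute A + A by enumerating all 36 pairs.
A + A = {-6, -2, 2, 3, 4, 6, 7, 8, 10, 11, 12, 13, 14, 15, 16, 17, 18, 19, 20}, so |A + A| = 19.
Step 2: Doubling constant K = |A + A|/|A| = 19/6 = 19/6 ≈ 3.1667.
Step 3: Plünnecke-Ruzsa gives |3A| ≤ K³·|A| = (3.1667)³ · 6 ≈ 190.5278.
Step 4: Compute 3A = A + A + A directly by enumerating all triples (a,b,c) ∈ A³; |3A| = 32.
Step 5: Check 32 ≤ 190.5278? Yes ✓.

K = 19/6, Plünnecke-Ruzsa bound K³|A| ≈ 190.5278, |3A| = 32, inequality holds.


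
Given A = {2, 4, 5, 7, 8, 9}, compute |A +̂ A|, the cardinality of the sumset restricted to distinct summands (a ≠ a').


Restricted sumset: A +̂ A = {a + a' : a ∈ A, a' ∈ A, a ≠ a'}.
Equivalently, take A + A and drop any sum 2a that is achievable ONLY as a + a for a ∈ A (i.e. sums representable only with equal summands).
Enumerate pairs (a, a') with a < a' (symmetric, so each unordered pair gives one sum; this covers all a ≠ a'):
  2 + 4 = 6
  2 + 5 = 7
  2 + 7 = 9
  2 + 8 = 10
  2 + 9 = 11
  4 + 5 = 9
  4 + 7 = 11
  4 + 8 = 12
  4 + 9 = 13
  5 + 7 = 12
  5 + 8 = 13
  5 + 9 = 14
  7 + 8 = 15
  7 + 9 = 16
  8 + 9 = 17
Collected distinct sums: {6, 7, 9, 10, 11, 12, 13, 14, 15, 16, 17}
|A +̂ A| = 11
(Reference bound: |A +̂ A| ≥ 2|A| - 3 for |A| ≥ 2, with |A| = 6 giving ≥ 9.)

|A +̂ A| = 11
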